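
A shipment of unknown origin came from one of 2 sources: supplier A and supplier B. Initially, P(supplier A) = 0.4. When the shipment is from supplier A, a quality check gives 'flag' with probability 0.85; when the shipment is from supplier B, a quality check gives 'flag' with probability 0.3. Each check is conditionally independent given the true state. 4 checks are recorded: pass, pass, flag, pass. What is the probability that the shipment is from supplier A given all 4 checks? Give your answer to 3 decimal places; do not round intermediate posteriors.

After 'pass': P(supplier A) = 0.15·0.4000 / (0.15·0.4000 + 0.7·0.6000) ≈ 0.1250
After 'pass': P(supplier A) = 0.15·0.1250 / (0.15·0.1250 + 0.7·0.8750) ≈ 0.0297
After 'flag': P(supplier A) = 0.85·0.0297 / (0.85·0.0297 + 0.3·0.9703) ≈ 0.0798
After 'pass': P(supplier A) = 0.15·0.0798 / (0.15·0.0798 + 0.7·0.9202) ≈ 0.0182

0.018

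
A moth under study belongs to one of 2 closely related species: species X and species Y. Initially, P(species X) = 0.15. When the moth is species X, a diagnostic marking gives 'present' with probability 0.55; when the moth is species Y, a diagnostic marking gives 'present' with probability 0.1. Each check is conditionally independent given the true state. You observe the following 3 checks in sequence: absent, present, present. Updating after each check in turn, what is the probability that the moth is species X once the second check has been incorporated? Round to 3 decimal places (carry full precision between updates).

After 'absent': P(species X) = 0.45·0.1500 / (0.45·0.1500 + 0.9·0.8500) ≈ 0.0811
After 'present': P(species X) = 0.55·0.0811 / (0.55·0.0811 + 0.1·0.9189) ≈ 0.3267

0.327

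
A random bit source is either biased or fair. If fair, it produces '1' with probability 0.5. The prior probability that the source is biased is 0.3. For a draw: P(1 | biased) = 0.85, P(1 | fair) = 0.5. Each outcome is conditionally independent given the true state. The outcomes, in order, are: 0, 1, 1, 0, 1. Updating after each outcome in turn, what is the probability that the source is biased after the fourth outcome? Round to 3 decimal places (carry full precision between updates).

0.100

After '0': P(biased) = 0.15·0.3000 / (0.15·0.3000 + 0.5·0.7000) ≈ 0.1139
After '1': P(biased) = 0.85·0.1139 / (0.85·0.1139 + 0.5·0.8861) ≈ 0.1794
After '1': P(biased) = 0.85·0.1794 / (0.85·0.1794 + 0.5·0.8206) ≈ 0.2709
After '0': P(biased) = 0.15·0.2709 / (0.15·0.2709 + 0.5·0.7291) ≈ 0.1003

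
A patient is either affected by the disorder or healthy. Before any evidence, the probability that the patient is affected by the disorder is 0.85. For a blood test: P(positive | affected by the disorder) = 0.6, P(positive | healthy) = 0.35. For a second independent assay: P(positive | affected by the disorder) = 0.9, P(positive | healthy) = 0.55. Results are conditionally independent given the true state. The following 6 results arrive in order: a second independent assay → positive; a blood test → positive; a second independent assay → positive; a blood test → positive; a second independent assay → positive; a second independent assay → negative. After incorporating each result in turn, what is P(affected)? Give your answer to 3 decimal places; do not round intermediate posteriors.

0.942

After a second independent assay='positive': P(affected) = 0.9·0.8500 / (0.9·0.8500 + 0.55·0.1500) ≈ 0.9027
After a blood test='positive': P(affected) = 0.6·0.9027 / (0.6·0.9027 + 0.35·0.0973) ≈ 0.9408
After a second independent assay='positive': P(affected) = 0.9·0.9408 / (0.9·0.9408 + 0.55·0.0592) ≈ 0.9630
After a blood test='positive': P(affected) = 0.6·0.9630 / (0.6·0.9630 + 0.35·0.0370) ≈ 0.9781
After a second independent assay='positive': P(affected) = 0.9·0.9781 / (0.9·0.9781 + 0.55·0.0219) ≈ 0.9865
After a second independent assay='negative': P(affected) = 0.1·0.9865 / (0.1·0.9865 + 0.45·0.0135) ≈ 0.9419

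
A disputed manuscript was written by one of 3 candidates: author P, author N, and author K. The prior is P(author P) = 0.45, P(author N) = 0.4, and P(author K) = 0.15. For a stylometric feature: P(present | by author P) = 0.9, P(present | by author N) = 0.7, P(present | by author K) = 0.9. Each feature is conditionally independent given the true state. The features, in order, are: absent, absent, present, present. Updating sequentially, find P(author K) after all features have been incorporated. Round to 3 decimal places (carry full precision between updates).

After 'absent': normaliser = 0.1·0.4500 + 0.3·0.4000 + 0.1·0.1500; P(author P) ≈ 0.2500, P(author N) ≈ 0.6667, P(author K) ≈ 0.0833
After 'absent': normaliser = 0.1·0.2500 + 0.3·0.6667 + 0.1·0.0833; P(author P) ≈ 0.1071, P(author N) ≈ 0.8571, P(author K) ≈ 0.0357
After 'present': normaliser = 0.9·0.1071 + 0.7·0.8571 + 0.9·0.0357; P(author P) ≈ 0.1324, P(author N) ≈ 0.8235, P(author K) ≈ 0.0441
After 'present': normaliser = 0.9·0.1324 + 0.7·0.8235 + 0.9·0.0441; P(author P) ≈ 0.1620, P(author N) ≈ 0.7840, P(author K) ≈ 0.0540

0.054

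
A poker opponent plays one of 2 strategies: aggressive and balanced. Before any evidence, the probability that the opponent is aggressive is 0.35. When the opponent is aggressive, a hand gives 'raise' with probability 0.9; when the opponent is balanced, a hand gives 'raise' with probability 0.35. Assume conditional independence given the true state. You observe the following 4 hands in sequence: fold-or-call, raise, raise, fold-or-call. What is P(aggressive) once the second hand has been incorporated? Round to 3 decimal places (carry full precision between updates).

0.176

After 'fold-or-call': P(aggressive) = 0.1·0.3500 / (0.1·0.3500 + 0.65·0.6500) ≈ 0.0765
After 'raise': P(aggressive) = 0.9·0.0765 / (0.9·0.0765 + 0.35·0.9235) ≈ 0.1756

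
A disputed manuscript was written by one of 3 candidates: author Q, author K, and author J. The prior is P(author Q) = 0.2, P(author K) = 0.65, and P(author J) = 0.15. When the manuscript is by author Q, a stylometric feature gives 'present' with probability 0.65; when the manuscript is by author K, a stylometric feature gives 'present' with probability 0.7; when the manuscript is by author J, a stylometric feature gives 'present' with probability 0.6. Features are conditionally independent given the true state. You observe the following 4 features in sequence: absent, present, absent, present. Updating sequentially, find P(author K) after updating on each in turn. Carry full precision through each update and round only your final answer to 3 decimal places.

After 'absent': normaliser = 0.35·0.2000 + 0.3·0.6500 + 0.4·0.1500; P(author Q) ≈ 0.2154, P(author K) ≈ 0.6000, P(author J) ≈ 0.1846
After 'present': normaliser = 0.65·0.2154 + 0.7·0.6000 + 0.6·0.1846; P(author Q) ≈ 0.2087, P(author K) ≈ 0.6261, P(author J) ≈ 0.1651
After 'absent': normaliser = 0.35·0.2087 + 0.3·0.6261 + 0.4·0.1651; P(author Q) ≈ 0.2234, P(author K) ≈ 0.5745, P(author J) ≈ 0.2020
After 'present': normaliser = 0.65·0.2234 + 0.7·0.5745 + 0.6·0.2020; P(author Q) ≈ 0.2172, P(author K) ≈ 0.6015, P(author J) ≈ 0.1813

0.601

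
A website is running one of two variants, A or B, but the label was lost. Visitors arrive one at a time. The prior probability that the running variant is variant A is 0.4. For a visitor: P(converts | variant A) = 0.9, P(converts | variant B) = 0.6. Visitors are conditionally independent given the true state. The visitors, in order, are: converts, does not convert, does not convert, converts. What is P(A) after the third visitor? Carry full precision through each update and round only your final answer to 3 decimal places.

0.059

After 'converts': P(A) = 0.9·0.4000 / (0.9·0.4000 + 0.6·0.6000) ≈ 0.5000
After 'does not convert': P(A) = 0.1·0.5000 / (0.1·0.5000 + 0.4·0.5000) ≈ 0.2000
After 'does not convert': P(A) = 0.1·0.2000 / (0.1·0.2000 + 0.4·0.8000) ≈ 0.0588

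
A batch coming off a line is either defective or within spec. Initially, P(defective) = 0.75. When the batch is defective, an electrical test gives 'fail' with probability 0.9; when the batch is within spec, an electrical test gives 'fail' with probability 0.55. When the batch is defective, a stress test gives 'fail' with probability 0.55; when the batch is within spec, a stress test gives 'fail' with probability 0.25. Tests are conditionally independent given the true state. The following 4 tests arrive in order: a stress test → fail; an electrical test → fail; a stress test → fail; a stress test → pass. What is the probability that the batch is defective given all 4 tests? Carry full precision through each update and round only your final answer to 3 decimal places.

0.934

After a stress test='fail': P(defective) = 0.55·0.7500 / (0.55·0.7500 + 0.25·0.2500) ≈ 0.8684
After an electrical test='fail': P(defective) = 0.9·0.8684 / (0.9·0.8684 + 0.55·0.1316) ≈ 0.9153
After a stress test='fail': P(defective) = 0.55·0.9153 / (0.55·0.9153 + 0.25·0.0847) ≈ 0.9596
After a stress test='pass': P(defective) = 0.45·0.9596 / (0.45·0.9596 + 0.75·0.0404) ≈ 0.9345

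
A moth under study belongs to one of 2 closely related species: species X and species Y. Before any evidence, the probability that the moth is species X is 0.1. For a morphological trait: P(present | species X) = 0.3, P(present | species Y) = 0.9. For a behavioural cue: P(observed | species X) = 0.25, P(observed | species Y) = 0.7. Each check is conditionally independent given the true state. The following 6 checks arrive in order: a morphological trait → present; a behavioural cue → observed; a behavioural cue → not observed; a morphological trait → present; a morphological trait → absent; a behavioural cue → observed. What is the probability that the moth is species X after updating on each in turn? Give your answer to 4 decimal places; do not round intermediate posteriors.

0.0268

Apply Bayes' rule sequentially, carrying P(species X) forward.
After a morphological trait='present': P(species X) = 0.3·0.1000 / (0.3·0.1000 + 0.9·0.9000) ≈ 0.0357
After a behavioural cue='observed': P(species X) = 0.25·0.0357 / (0.25·0.0357 + 0.7·0.9643) ≈ 0.0131
After a behavioural cue='not observed': P(species X) = 0.75·0.0131 / (0.75·0.0131 + 0.3·0.9869) ≈ 0.0320
After a morphological trait='present': P(species X) = 0.3·0.0320 / (0.3·0.0320 + 0.9·0.9680) ≈ 0.0109
After a morphological trait='absent': P(species X) = 0.7·0.0109 / (0.7·0.0109 + 0.1·0.9891) ≈ 0.0716
After a behavioural cue='observed': P(species X) = 0.25·0.0716 / (0.25·0.0716 + 0.7·0.9284) ≈ 0.0268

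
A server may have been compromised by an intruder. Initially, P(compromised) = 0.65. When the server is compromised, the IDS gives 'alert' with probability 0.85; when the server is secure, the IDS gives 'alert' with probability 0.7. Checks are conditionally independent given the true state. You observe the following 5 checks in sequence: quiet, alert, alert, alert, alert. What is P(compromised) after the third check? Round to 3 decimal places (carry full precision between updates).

0.578

After 'quiet': P(compromised) = 0.15·0.6500 / (0.15·0.6500 + 0.3·0.3500) ≈ 0.4815
After 'alert': P(compromised) = 0.85·0.4815 / (0.85·0.4815 + 0.7·0.5185) ≈ 0.5300
After 'alert': P(compromised) = 0.85·0.5300 / (0.85·0.5300 + 0.7·0.4700) ≈ 0.5779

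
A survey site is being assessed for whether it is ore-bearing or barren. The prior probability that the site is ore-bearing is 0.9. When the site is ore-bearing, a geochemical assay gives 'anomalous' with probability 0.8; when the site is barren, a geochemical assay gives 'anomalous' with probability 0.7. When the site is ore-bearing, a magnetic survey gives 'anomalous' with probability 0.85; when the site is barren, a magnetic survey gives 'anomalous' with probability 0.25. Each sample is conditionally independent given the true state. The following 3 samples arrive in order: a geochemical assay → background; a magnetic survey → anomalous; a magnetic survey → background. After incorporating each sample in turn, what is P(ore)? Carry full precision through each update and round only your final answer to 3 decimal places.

0.803

After a geochemical assay='background': P(ore) = 0.2·0.9000 / (0.2·0.9000 + 0.3·0.1000) ≈ 0.8571
After a magnetic survey='anomalous': P(ore) = 0.85·0.8571 / (0.85·0.8571 + 0.25·0.1429) ≈ 0.9533
After a magnetic survey='background': P(ore) = 0.15·0.9533 / (0.15·0.9533 + 0.75·0.0467) ≈ 0.8031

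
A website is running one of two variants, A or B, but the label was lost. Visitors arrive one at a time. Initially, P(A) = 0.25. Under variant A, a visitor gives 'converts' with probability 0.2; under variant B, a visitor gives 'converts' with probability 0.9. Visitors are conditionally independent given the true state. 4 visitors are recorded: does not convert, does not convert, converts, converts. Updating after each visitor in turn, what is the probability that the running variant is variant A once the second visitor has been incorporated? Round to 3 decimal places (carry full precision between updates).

0.955

Apply Bayes' rule sequentially, carrying P(A) forward.
After 'does not convert': P(A) = 0.8·0.2500 / (0.8·0.2500 + 0.1·0.7500) ≈ 0.7273
After 'does not convert': P(A) = 0.8·0.7273 / (0.8·0.7273 + 0.1·0.2727) ≈ 0.9552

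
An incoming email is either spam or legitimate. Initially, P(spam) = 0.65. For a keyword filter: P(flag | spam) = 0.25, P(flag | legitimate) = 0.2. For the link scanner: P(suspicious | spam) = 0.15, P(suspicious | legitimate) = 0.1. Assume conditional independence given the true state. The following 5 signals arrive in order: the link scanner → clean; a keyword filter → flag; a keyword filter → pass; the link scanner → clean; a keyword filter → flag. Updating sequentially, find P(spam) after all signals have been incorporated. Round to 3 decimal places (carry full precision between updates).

0.708

After the link scanner='clean': P(spam) = 0.85·0.6500 / (0.85·0.6500 + 0.9·0.3500) ≈ 0.6369
After a keyword filter='flag': P(spam) = 0.25·0.6369 / (0.25·0.6369 + 0.2·0.3631) ≈ 0.6868
After a keyword filter='pass': P(spam) = 0.75·0.6868 / (0.75·0.6868 + 0.8·0.3132) ≈ 0.6727
After the link scanner='clean': P(spam) = 0.85·0.6727 / (0.85·0.6727 + 0.9·0.3273) ≈ 0.6600
After a keyword filter='flag': P(spam) = 0.25·0.6600 / (0.25·0.6600 + 0.2·0.3400) ≈ 0.7082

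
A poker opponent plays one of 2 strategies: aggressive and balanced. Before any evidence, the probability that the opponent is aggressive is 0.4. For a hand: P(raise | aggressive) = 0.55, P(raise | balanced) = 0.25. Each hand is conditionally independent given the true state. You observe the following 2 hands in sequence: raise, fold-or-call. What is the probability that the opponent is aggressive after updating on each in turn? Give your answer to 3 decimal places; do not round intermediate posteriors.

0.468

After 'raise': P(aggressive) = 0.55·0.4000 / (0.55·0.4000 + 0.25·0.6000) ≈ 0.5946
After 'fold-or-call': P(aggressive) = 0.45·0.5946 / (0.45·0.5946 + 0.75·0.4054) ≈ 0.4681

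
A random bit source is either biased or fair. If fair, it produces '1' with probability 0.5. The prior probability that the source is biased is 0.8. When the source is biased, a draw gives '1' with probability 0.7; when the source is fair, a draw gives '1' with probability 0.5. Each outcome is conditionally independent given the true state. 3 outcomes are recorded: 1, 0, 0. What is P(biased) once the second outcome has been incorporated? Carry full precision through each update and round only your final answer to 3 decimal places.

0.771

After '1': P(biased) = 0.7·0.8000 / (0.7·0.8000 + 0.5·0.2000) ≈ 0.8485
After '0': P(biased) = 0.3·0.8485 / (0.3·0.8485 + 0.5·0.1515) ≈ 0.7706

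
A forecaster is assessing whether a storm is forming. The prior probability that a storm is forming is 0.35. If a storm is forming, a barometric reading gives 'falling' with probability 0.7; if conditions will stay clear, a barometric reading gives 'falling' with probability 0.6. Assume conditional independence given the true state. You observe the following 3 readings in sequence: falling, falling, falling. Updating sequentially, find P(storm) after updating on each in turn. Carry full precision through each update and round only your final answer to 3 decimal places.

0.461

After 'falling': P(storm) = 0.7·0.3500 / (0.7·0.3500 + 0.6·0.6500) ≈ 0.3858
After 'falling': P(storm) = 0.7·0.3858 / (0.7·0.3858 + 0.6·0.6142) ≈ 0.4229
After 'falling': P(storm) = 0.7·0.4229 / (0.7·0.4229 + 0.6·0.5771) ≈ 0.4609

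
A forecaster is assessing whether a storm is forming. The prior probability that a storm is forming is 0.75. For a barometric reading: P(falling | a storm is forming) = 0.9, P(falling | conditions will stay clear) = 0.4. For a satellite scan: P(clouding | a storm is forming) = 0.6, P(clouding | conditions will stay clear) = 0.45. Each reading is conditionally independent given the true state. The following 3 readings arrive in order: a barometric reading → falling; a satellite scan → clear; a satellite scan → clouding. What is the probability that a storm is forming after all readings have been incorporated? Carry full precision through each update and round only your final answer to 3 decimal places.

After a barometric reading='falling': P(storm) = 0.9·0.7500 / (0.9·0.7500 + 0.4·0.2500) ≈ 0.8710
After a satellite scan='clear': P(storm) = 0.4·0.8710 / (0.4·0.8710 + 0.55·0.1290) ≈ 0.8308
After a satellite scan='clouding': P(storm) = 0.6·0.8308 / (0.6·0.8308 + 0.45·0.1692) ≈ 0.8675

0.867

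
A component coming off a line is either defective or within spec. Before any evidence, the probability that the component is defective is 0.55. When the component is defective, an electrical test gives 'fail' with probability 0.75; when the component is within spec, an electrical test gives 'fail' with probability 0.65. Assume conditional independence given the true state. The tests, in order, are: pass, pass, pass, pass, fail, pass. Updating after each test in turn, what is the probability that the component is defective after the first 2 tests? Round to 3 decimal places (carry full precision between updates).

Apply Bayes' rule sequentially, carrying P(defective) forward.
After 'pass': P(defective) = 0.25·0.5500 / (0.25·0.5500 + 0.35·0.4500) ≈ 0.4661
After 'pass': P(defective) = 0.25·0.4661 / (0.25·0.4661 + 0.35·0.5339) ≈ 0.3841

0.384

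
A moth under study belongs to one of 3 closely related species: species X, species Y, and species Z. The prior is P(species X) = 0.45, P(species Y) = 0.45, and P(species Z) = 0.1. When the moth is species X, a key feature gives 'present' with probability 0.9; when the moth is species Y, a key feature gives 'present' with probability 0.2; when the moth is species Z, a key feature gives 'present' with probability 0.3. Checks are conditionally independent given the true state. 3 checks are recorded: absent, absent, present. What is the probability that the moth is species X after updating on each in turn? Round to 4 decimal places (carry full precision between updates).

0.0530

Each posterior becomes the prior for the next update.
After 'absent': normaliser = 0.1·0.4500 + 0.8·0.4500 + 0.7·0.1000; P(species X) ≈ 0.0947, P(species Y) ≈ 0.7579, P(species Z) ≈ 0.1474
After 'absent': normaliser = 0.1·0.0947 + 0.8·0.7579 + 0.7·0.1474; P(species X) ≈ 0.0132, P(species Y) ≈ 0.8433, P(species Z) ≈ 0.1435
After 'present': normaliser = 0.9·0.0132 + 0.2·0.8433 + 0.3·0.1435; P(species X) ≈ 0.0530, P(species Y) ≈ 0.7544, P(species Z) ≈ 0.1925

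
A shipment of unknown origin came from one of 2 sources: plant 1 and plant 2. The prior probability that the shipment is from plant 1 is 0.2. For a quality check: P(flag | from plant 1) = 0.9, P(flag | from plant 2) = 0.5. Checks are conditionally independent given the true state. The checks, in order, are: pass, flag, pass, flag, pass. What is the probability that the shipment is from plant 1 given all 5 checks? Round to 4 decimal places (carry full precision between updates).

After 'pass': P(plant 1) = 0.1·0.2000 / (0.1·0.2000 + 0.5·0.8000) ≈ 0.0476
After 'flag': P(plant 1) = 0.9·0.0476 / (0.9·0.0476 + 0.5·0.9524) ≈ 0.0826
After 'pass': P(plant 1) = 0.1·0.0826 / (0.1·0.0826 + 0.5·0.9174) ≈ 0.0177
After 'flag': P(plant 1) = 0.9·0.0177 / (0.9·0.0177 + 0.5·0.9823) ≈ 0.0314
After 'pass': P(plant 1) = 0.1·0.0314 / (0.1·0.0314 + 0.5·0.9686) ≈ 0.0064

0.0064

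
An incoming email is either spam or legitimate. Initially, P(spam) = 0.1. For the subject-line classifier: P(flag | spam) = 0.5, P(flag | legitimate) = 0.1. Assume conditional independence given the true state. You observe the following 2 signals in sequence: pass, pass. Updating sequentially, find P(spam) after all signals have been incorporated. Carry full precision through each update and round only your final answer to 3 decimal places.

After 'pass': P(spam) = 0.5·0.1000 / (0.5·0.1000 + 0.9·0.9000) ≈ 0.0581
After 'pass': P(spam) = 0.5·0.0581 / (0.5·0.0581 + 0.9·0.9419) ≈ 0.0332

0.033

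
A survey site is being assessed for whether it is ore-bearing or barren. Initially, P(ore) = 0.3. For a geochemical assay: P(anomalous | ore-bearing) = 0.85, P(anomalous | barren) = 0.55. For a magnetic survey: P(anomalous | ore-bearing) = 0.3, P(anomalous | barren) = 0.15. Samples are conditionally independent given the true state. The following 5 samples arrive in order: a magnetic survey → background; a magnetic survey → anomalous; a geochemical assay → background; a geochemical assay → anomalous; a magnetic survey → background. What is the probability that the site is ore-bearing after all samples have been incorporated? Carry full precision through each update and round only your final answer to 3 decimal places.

Each posterior becomes the prior for the next update.
After a magnetic survey='background': P(ore) = 0.7·0.3000 / (0.7·0.3000 + 0.85·0.7000) ≈ 0.2609
After a magnetic survey='anomalous': P(ore) = 0.3·0.2609 / (0.3·0.2609 + 0.15·0.7391) ≈ 0.4138
After a geochemical assay='background': P(ore) = 0.15·0.4138 / (0.15·0.4138 + 0.45·0.5862) ≈ 0.1905
After a geochemical assay='anomalous': P(ore) = 0.85·0.1905 / (0.85·0.1905 + 0.55·0.8095) ≈ 0.2667
After a magnetic survey='background': P(ore) = 0.7·0.2667 / (0.7·0.2667 + 0.85·0.7333) ≈ 0.2305

0.230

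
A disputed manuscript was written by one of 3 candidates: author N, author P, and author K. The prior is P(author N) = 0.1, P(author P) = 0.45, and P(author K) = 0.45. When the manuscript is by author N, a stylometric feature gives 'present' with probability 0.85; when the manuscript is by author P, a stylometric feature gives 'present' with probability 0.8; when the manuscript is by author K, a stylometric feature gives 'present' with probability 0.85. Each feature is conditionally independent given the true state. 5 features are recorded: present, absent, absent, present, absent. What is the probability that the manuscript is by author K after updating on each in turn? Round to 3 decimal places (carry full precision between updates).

0.301

After 'present': normaliser = 0.85·0.1000 + 0.8·0.4500 + 0.85·0.4500; P(author N) ≈ 0.1027, P(author P) ≈ 0.4350, P(author K) ≈ 0.4622
After 'absent': normaliser = 0.15·0.1027 + 0.2·0.4350 + 0.15·0.4622; P(author N) ≈ 0.0897, P(author P) ≈ 0.5066, P(author K) ≈ 0.4037
After 'absent': normaliser = 0.15·0.0897 + 0.2·0.5066 + 0.15·0.4037; P(author N) ≈ 0.0767, P(author P) ≈ 0.5779, P(author K) ≈ 0.3454
After 'present': normaliser = 0.85·0.0767 + 0.8·0.5779 + 0.85·0.3454; P(author N) ≈ 0.0795, P(author P) ≈ 0.5630, P(author K) ≈ 0.3575
After 'absent': normaliser = 0.15·0.0795 + 0.2·0.5630 + 0.15·0.3575; P(author N) ≈ 0.0669, P(author P) ≈ 0.6321, P(author K) ≈ 0.3010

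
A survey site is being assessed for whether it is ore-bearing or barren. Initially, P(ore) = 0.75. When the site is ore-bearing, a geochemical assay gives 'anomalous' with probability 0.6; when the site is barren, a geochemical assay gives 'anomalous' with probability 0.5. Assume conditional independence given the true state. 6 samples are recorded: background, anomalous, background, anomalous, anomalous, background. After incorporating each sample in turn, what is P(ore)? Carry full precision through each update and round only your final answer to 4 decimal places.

After 'background': P(ore) = 0.4·0.7500 / (0.4·0.7500 + 0.5·0.2500) ≈ 0.7059
After 'anomalous': P(ore) = 0.6·0.7059 / (0.6·0.7059 + 0.5·0.2941) ≈ 0.7423
After 'background': P(ore) = 0.4·0.7423 / (0.4·0.7423 + 0.5·0.2577) ≈ 0.6973
After 'anomalous': P(ore) = 0.6·0.6973 / (0.6·0.6973 + 0.5·0.3027) ≈ 0.7344
After 'anomalous': P(ore) = 0.6·0.7344 / (0.6·0.7344 + 0.5·0.2656) ≈ 0.7684
After 'background': P(ore) = 0.4·0.7684 / (0.4·0.7684 + 0.5·0.2316) ≈ 0.7263

0.7263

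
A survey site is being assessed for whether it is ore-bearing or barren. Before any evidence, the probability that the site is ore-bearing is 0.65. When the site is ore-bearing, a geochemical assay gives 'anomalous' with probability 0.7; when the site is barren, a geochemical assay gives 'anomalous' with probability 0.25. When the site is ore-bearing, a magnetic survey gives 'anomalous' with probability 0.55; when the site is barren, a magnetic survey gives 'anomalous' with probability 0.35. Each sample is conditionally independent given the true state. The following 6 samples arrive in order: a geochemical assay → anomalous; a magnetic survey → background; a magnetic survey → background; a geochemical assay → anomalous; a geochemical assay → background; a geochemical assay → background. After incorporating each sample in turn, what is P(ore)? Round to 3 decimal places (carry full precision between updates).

After a geochemical assay='anomalous': P(ore) = 0.7·0.6500 / (0.7·0.6500 + 0.25·0.3500) ≈ 0.8387
After a magnetic survey='background': P(ore) = 0.45·0.8387 / (0.45·0.8387 + 0.65·0.1613) ≈ 0.7826
After a magnetic survey='background': P(ore) = 0.45·0.7826 / (0.45·0.7826 + 0.65·0.2174) ≈ 0.7137
After a geochemical assay='anomalous': P(ore) = 0.7·0.7137 / (0.7·0.7137 + 0.25·0.2863) ≈ 0.8747
After a geochemical assay='background': P(ore) = 0.3·0.8747 / (0.3·0.8747 + 0.75·0.1253) ≈ 0.7362
After a geochemical assay='background': P(ore) = 0.3·0.7362 / (0.3·0.7362 + 0.75·0.2638) ≈ 0.5275

0.528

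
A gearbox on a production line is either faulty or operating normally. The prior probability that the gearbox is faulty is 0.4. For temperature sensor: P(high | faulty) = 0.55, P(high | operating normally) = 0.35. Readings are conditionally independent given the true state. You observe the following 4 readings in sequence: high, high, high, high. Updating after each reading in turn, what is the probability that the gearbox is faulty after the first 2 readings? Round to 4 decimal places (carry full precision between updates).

Each posterior becomes the prior for the next update.
After 'high': P(faulty) = 0.55·0.4000 / (0.55·0.4000 + 0.35·0.6000) ≈ 0.5116
After 'high': P(faulty) = 0.55·0.5116 / (0.55·0.5116 + 0.35·0.4884) ≈ 0.6221

0.6221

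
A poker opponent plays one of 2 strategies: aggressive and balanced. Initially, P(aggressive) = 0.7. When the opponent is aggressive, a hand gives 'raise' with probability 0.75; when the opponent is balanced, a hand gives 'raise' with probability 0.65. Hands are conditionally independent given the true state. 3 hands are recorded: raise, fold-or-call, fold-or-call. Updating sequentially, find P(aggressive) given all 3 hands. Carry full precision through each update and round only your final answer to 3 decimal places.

0.579

Apply Bayes' rule sequentially, carrying P(aggressive) forward.
After 'raise': P(aggressive) = 0.75·0.7000 / (0.75·0.7000 + 0.65·0.3000) ≈ 0.7292
After 'fold-or-call': P(aggressive) = 0.25·0.7292 / (0.25·0.7292 + 0.35·0.2708) ≈ 0.6579
After 'fold-or-call': P(aggressive) = 0.25·0.6579 / (0.25·0.6579 + 0.35·0.3421) ≈ 0.5787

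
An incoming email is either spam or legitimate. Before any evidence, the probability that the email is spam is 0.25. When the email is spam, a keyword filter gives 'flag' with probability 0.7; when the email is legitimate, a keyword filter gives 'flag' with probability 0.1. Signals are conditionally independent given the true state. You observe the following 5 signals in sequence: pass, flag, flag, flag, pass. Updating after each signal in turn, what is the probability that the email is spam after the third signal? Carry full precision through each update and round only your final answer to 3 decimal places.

Apply Bayes' rule sequentially, carrying P(spam) forward.
After 'pass': P(spam) = 0.3·0.2500 / (0.3·0.2500 + 0.9·0.7500) ≈ 0.1000
After 'flag': P(spam) = 0.7·0.1000 / (0.7·0.1000 + 0.1·0.9000) ≈ 0.4375
After 'flag': P(spam) = 0.7·0.4375 / (0.7·0.4375 + 0.1·0.5625) ≈ 0.8448

0.845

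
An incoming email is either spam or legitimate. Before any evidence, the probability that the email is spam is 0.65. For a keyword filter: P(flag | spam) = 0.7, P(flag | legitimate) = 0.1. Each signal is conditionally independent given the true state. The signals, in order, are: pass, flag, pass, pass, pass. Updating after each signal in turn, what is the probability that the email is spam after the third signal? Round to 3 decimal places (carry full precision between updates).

After 'pass': P(spam) = 0.3·0.6500 / (0.3·0.6500 + 0.9·0.3500) ≈ 0.3824
After 'flag': P(spam) = 0.7·0.3824 / (0.7·0.3824 + 0.1·0.6176) ≈ 0.8125
After 'pass': P(spam) = 0.3·0.8125 / (0.3·0.8125 + 0.9·0.1875) ≈ 0.5909

0.591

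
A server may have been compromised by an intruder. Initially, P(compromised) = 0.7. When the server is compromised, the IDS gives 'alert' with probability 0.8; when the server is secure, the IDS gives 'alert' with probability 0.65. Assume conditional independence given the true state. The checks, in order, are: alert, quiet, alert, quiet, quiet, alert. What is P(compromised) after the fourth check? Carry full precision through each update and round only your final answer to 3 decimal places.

0.536

After 'alert': P(compromised) = 0.8·0.7000 / (0.8·0.7000 + 0.65·0.3000) ≈ 0.7417
After 'quiet': P(compromised) = 0.2·0.7417 / (0.2·0.7417 + 0.35·0.2583) ≈ 0.6214
After 'alert': P(compromised) = 0.8·0.6214 / (0.8·0.6214 + 0.65·0.3786) ≈ 0.6688
After 'quiet': P(compromised) = 0.2·0.6688 / (0.2·0.6688 + 0.35·0.3312) ≈ 0.5358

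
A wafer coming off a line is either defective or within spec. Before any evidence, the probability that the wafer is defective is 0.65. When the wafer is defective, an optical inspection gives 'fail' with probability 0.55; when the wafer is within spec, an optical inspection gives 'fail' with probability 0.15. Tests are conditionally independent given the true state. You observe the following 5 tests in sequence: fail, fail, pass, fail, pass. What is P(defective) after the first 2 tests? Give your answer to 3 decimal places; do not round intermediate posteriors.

After 'fail': P(defective) = 0.55·0.6500 / (0.55·0.6500 + 0.15·0.3500) ≈ 0.8720
After 'fail': P(defective) = 0.55·0.8720 / (0.55·0.8720 + 0.15·0.1280) ≈ 0.9615

0.961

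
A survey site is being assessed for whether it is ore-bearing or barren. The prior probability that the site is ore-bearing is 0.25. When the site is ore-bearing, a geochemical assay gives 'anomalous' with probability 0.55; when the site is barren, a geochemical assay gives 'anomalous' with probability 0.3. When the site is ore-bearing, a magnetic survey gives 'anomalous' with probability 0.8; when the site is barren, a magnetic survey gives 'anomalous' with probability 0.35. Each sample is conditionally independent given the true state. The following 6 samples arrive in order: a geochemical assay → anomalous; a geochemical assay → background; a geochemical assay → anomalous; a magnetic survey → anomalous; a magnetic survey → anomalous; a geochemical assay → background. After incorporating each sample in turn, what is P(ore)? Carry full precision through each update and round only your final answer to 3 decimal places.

After a geochemical assay='anomalous': P(ore) = 0.55·0.2500 / (0.55·0.2500 + 0.3·0.7500) ≈ 0.3793
After a geochemical assay='background': P(ore) = 0.45·0.3793 / (0.45·0.3793 + 0.7·0.6207) ≈ 0.2821
After a geochemical assay='anomalous': P(ore) = 0.55·0.2821 / (0.55·0.2821 + 0.3·0.7179) ≈ 0.4187
After a magnetic survey='anomalous': P(ore) = 0.8·0.4187 / (0.8·0.4187 + 0.35·0.5813) ≈ 0.6221
After a magnetic survey='anomalous': P(ore) = 0.8·0.6221 / (0.8·0.6221 + 0.35·0.3779) ≈ 0.7900
After a geochemical assay='background': P(ore) = 0.45·0.7900 / (0.45·0.7900 + 0.7·0.2100) ≈ 0.7075

0.708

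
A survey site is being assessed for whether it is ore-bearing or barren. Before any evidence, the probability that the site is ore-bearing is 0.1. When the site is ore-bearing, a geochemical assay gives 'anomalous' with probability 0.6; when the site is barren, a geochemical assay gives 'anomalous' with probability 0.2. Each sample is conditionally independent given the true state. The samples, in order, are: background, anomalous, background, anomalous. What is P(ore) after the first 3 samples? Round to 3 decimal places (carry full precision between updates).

0.077

After 'background': P(ore) = 0.4·0.1000 / (0.4·0.1000 + 0.8·0.9000) ≈ 0.0526
After 'anomalous': P(ore) = 0.6·0.0526 / (0.6·0.0526 + 0.2·0.9474) ≈ 0.1429
After 'background': P(ore) = 0.4·0.1429 / (0.4·0.1429 + 0.8·0.8571) ≈ 0.0769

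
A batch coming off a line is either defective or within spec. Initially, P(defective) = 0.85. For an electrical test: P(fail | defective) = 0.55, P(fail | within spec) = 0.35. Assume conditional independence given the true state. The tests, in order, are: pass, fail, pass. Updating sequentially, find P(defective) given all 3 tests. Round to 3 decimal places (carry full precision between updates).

0.810

After 'pass': P(defective) = 0.45·0.8500 / (0.45·0.8500 + 0.65·0.1500) ≈ 0.7969
After 'fail': P(defective) = 0.55·0.7969 / (0.55·0.7969 + 0.35·0.2031) ≈ 0.8604
After 'pass': P(defective) = 0.45·0.8604 / (0.45·0.8604 + 0.65·0.1396) ≈ 0.8102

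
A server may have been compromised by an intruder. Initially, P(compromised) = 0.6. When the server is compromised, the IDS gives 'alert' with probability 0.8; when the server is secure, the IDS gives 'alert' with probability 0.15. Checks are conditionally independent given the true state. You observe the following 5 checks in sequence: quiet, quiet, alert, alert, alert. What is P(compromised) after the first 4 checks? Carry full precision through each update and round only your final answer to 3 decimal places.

0.703

After 'quiet': P(compromised) = 0.2·0.6000 / (0.2·0.6000 + 0.85·0.4000) ≈ 0.2609
After 'quiet': P(compromised) = 0.2·0.2609 / (0.2·0.2609 + 0.85·0.7391) ≈ 0.0767
After 'alert': P(compromised) = 0.8·0.0767 / (0.8·0.0767 + 0.15·0.9233) ≈ 0.3070
After 'alert': P(compromised) = 0.8·0.3070 / (0.8·0.3070 + 0.15·0.6930) ≈ 0.7026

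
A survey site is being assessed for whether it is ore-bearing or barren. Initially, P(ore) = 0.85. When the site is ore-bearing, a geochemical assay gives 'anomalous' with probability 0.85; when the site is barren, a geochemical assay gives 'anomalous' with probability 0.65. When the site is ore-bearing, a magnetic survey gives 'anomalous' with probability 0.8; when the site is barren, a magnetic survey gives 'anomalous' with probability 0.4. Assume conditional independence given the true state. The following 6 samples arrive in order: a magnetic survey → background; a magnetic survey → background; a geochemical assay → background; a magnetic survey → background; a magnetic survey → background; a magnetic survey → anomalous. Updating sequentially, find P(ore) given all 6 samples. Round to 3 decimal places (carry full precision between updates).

After a magnetic survey='background': P(ore) = 0.2·0.8500 / (0.2·0.8500 + 0.6·0.1500) ≈ 0.6538
After a magnetic survey='background': P(ore) = 0.2·0.6538 / (0.2·0.6538 + 0.6·0.3462) ≈ 0.3864
After a geochemical assay='background': P(ore) = 0.15·0.3864 / (0.15·0.3864 + 0.35·0.6136) ≈ 0.2125
After a magnetic survey='background': P(ore) = 0.2·0.2125 / (0.2·0.2125 + 0.6·0.7875) ≈ 0.0825
After a magnetic survey='background': P(ore) = 0.2·0.0825 / (0.2·0.0825 + 0.6·0.9175) ≈ 0.0291
After a magnetic survey='anomalous': P(ore) = 0.8·0.0291 / (0.8·0.0291 + 0.4·0.9709) ≈ 0.0566

0.057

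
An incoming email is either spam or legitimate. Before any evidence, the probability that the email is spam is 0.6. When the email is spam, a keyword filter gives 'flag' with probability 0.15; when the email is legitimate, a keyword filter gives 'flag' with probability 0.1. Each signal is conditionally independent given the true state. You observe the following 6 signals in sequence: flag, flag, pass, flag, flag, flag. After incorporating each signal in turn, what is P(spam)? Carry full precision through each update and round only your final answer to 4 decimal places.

After 'flag': P(spam) = 0.15·0.6000 / (0.15·0.6000 + 0.1·0.4000) ≈ 0.6923
After 'flag': P(spam) = 0.15·0.6923 / (0.15·0.6923 + 0.1·0.3077) ≈ 0.7714
After 'pass': P(spam) = 0.85·0.7714 / (0.85·0.7714 + 0.9·0.2286) ≈ 0.7612
After 'flag': P(spam) = 0.15·0.7612 / (0.15·0.7612 + 0.1·0.2388) ≈ 0.8270
After 'flag': P(spam) = 0.15·0.8270 / (0.15·0.8270 + 0.1·0.1730) ≈ 0.8776
After 'flag': P(spam) = 0.15·0.8776 / (0.15·0.8776 + 0.1·0.1224) ≈ 0.9150

0.9150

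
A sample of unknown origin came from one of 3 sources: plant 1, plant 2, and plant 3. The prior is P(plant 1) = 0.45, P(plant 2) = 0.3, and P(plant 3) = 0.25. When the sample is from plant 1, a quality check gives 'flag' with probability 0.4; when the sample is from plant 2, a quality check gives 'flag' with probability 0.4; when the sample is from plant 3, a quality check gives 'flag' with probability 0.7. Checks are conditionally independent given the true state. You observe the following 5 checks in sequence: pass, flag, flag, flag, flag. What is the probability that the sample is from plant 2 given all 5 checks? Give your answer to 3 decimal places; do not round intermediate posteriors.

0.156

After 'pass': normaliser = 0.6·0.4500 + 0.6·0.3000 + 0.3·0.2500; P(plant 1) ≈ 0.5143, P(plant 2) ≈ 0.3429, P(plant 3) ≈ 0.1429
After 'flag': normaliser = 0.4·0.5143 + 0.4·0.3429 + 0.7·0.1429; P(plant 1) ≈ 0.4645, P(plant 2) ≈ 0.3097, P(plant 3) ≈ 0.2258
After 'flag': normaliser = 0.4·0.4645 + 0.4·0.3097 + 0.7·0.2258; P(plant 1) ≈ 0.3972, P(plant 2) ≈ 0.2648, P(plant 3) ≈ 0.3379
After 'flag': normaliser = 0.4·0.3972 + 0.4·0.2648 + 0.7·0.3379; P(plant 1) ≈ 0.3169, P(plant 2) ≈ 0.2113, P(plant 3) ≈ 0.4718
After 'flag': normaliser = 0.4·0.3169 + 0.4·0.2113 + 0.7·0.4718; P(plant 1) ≈ 0.2341, P(plant 2) ≈ 0.1561, P(plant 3) ≈ 0.6099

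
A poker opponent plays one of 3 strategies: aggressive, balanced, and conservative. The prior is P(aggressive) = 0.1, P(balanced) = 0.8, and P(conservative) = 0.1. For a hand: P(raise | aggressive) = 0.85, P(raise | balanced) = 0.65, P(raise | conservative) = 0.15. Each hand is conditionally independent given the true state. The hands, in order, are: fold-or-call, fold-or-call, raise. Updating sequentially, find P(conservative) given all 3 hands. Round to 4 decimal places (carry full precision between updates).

After 'fold-or-call': normaliser = 0.15·0.1000 + 0.35·0.8000 + 0.85·0.1000; P(aggressive) ≈ 0.0395, P(balanced) ≈ 0.7368, P(conservative) ≈ 0.2237
After 'fold-or-call': normaliser = 0.15·0.0395 + 0.35·0.7368 + 0.85·0.2237; P(aggressive) ≈ 0.0130, P(balanced) ≈ 0.5681, P(conservative) ≈ 0.4188
After 'raise': normaliser = 0.85·0.0130 + 0.65·0.5681 + 0.15·0.4188; P(aggressive) ≈ 0.0250, P(balanced) ≈ 0.8332, P(conservative) ≈ 0.1418

0.1418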